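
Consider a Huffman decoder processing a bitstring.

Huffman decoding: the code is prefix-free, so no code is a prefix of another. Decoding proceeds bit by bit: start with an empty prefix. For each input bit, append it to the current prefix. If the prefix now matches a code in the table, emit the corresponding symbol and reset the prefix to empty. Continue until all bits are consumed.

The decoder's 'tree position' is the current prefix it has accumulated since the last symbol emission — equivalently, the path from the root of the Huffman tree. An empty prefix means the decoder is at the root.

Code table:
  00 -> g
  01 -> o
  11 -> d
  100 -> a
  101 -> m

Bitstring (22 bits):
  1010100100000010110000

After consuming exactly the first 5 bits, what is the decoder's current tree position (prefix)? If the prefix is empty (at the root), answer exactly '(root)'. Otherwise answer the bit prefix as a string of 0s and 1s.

Answer: (root)

Derivation:
Bit 0: prefix='1' (no match yet)
Bit 1: prefix='10' (no match yet)
Bit 2: prefix='101' -> emit 'm', reset
Bit 3: prefix='0' (no match yet)
Bit 4: prefix='01' -> emit 'o', reset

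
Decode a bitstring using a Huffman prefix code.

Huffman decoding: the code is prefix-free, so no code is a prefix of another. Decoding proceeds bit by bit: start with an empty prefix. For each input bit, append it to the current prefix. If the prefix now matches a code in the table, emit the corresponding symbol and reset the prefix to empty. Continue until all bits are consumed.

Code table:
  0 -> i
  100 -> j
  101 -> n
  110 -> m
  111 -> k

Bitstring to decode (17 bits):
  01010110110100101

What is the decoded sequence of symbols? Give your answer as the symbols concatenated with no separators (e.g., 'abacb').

Bit 0: prefix='0' -> emit 'i', reset
Bit 1: prefix='1' (no match yet)
Bit 2: prefix='10' (no match yet)
Bit 3: prefix='101' -> emit 'n', reset
Bit 4: prefix='0' -> emit 'i', reset
Bit 5: prefix='1' (no match yet)
Bit 6: prefix='11' (no match yet)
Bit 7: prefix='110' -> emit 'm', reset
Bit 8: prefix='1' (no match yet)
Bit 9: prefix='11' (no match yet)
Bit 10: prefix='110' -> emit 'm', reset
Bit 11: prefix='1' (no match yet)
Bit 12: prefix='10' (no match yet)
Bit 13: prefix='100' -> emit 'j', reset
Bit 14: prefix='1' (no match yet)
Bit 15: prefix='10' (no match yet)
Bit 16: prefix='101' -> emit 'n', reset

Answer: inimmjn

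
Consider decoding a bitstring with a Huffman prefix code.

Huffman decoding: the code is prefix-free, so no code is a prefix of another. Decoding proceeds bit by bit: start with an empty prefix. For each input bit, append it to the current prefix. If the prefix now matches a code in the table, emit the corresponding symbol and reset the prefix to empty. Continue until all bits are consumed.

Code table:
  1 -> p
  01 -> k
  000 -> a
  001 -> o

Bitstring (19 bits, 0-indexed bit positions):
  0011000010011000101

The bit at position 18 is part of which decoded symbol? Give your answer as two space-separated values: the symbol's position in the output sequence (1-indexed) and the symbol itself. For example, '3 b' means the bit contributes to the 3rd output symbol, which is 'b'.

Bit 0: prefix='0' (no match yet)
Bit 1: prefix='00' (no match yet)
Bit 2: prefix='001' -> emit 'o', reset
Bit 3: prefix='1' -> emit 'p', reset
Bit 4: prefix='0' (no match yet)
Bit 5: prefix='00' (no match yet)
Bit 6: prefix='000' -> emit 'a', reset
Bit 7: prefix='0' (no match yet)
Bit 8: prefix='01' -> emit 'k', reset
Bit 9: prefix='0' (no match yet)
Bit 10: prefix='00' (no match yet)
Bit 11: prefix='001' -> emit 'o', reset
Bit 12: prefix='1' -> emit 'p', reset
Bit 13: prefix='0' (no match yet)
Bit 14: prefix='00' (no match yet)
Bit 15: prefix='000' -> emit 'a', reset
Bit 16: prefix='1' -> emit 'p', reset
Bit 17: prefix='0' (no match yet)
Bit 18: prefix='01' -> emit 'k', reset

Answer: 9 k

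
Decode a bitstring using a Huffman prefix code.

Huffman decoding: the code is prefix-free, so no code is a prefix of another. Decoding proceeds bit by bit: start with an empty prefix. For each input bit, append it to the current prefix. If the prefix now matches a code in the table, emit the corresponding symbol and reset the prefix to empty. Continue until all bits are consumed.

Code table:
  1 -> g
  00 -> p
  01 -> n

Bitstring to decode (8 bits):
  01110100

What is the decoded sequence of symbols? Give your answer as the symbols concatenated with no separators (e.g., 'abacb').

Answer: nggnp

Derivation:
Bit 0: prefix='0' (no match yet)
Bit 1: prefix='01' -> emit 'n', reset
Bit 2: prefix='1' -> emit 'g', reset
Bit 3: prefix='1' -> emit 'g', reset
Bit 4: prefix='0' (no match yet)
Bit 5: prefix='01' -> emit 'n', reset
Bit 6: prefix='0' (no match yet)
Bit 7: prefix='00' -> emit 'p', reset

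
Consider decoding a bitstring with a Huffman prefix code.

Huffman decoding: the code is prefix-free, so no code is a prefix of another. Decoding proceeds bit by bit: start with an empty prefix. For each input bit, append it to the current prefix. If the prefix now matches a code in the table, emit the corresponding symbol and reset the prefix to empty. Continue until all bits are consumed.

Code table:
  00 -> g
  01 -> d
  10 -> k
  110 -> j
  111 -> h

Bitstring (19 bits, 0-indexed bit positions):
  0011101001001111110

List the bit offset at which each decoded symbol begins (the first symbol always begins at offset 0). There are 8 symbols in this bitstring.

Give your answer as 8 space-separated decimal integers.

Bit 0: prefix='0' (no match yet)
Bit 1: prefix='00' -> emit 'g', reset
Bit 2: prefix='1' (no match yet)
Bit 3: prefix='11' (no match yet)
Bit 4: prefix='111' -> emit 'h', reset
Bit 5: prefix='0' (no match yet)
Bit 6: prefix='01' -> emit 'd', reset
Bit 7: prefix='0' (no match yet)
Bit 8: prefix='00' -> emit 'g', reset
Bit 9: prefix='1' (no match yet)
Bit 10: prefix='10' -> emit 'k', reset
Bit 11: prefix='0' (no match yet)
Bit 12: prefix='01' -> emit 'd', reset
Bit 13: prefix='1' (no match yet)
Bit 14: prefix='11' (no match yet)
Bit 15: prefix='111' -> emit 'h', reset
Bit 16: prefix='1' (no match yet)
Bit 17: prefix='11' (no match yet)
Bit 18: prefix='110' -> emit 'j', reset

Answer: 0 2 5 7 9 11 13 16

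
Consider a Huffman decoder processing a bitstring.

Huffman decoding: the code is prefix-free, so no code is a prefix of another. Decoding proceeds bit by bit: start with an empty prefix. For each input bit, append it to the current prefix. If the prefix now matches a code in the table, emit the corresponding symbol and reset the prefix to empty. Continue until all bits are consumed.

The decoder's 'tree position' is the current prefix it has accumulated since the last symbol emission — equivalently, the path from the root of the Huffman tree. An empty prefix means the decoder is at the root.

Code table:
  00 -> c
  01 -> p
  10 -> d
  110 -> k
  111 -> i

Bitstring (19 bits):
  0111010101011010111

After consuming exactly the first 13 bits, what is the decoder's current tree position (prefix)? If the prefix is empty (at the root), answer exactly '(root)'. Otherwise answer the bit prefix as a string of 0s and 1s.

Bit 0: prefix='0' (no match yet)
Bit 1: prefix='01' -> emit 'p', reset
Bit 2: prefix='1' (no match yet)
Bit 3: prefix='11' (no match yet)
Bit 4: prefix='110' -> emit 'k', reset
Bit 5: prefix='1' (no match yet)
Bit 6: prefix='10' -> emit 'd', reset
Bit 7: prefix='1' (no match yet)
Bit 8: prefix='10' -> emit 'd', reset
Bit 9: prefix='1' (no match yet)
Bit 10: prefix='10' -> emit 'd', reset
Bit 11: prefix='1' (no match yet)
Bit 12: prefix='11' (no match yet)

Answer: 11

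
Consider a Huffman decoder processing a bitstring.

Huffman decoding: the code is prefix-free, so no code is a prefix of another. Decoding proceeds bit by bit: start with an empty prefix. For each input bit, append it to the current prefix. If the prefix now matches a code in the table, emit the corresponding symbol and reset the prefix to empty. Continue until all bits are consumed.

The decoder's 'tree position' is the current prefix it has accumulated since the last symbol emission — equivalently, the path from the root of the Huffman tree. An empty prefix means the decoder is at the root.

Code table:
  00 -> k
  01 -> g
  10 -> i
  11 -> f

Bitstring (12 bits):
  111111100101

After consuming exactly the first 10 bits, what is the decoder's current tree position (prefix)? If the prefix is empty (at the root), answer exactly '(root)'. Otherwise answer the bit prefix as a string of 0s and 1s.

Bit 0: prefix='1' (no match yet)
Bit 1: prefix='11' -> emit 'f', reset
Bit 2: prefix='1' (no match yet)
Bit 3: prefix='11' -> emit 'f', reset
Bit 4: prefix='1' (no match yet)
Bit 5: prefix='11' -> emit 'f', reset
Bit 6: prefix='1' (no match yet)
Bit 7: prefix='10' -> emit 'i', reset
Bit 8: prefix='0' (no match yet)
Bit 9: prefix='01' -> emit 'g', reset

Answer: (root)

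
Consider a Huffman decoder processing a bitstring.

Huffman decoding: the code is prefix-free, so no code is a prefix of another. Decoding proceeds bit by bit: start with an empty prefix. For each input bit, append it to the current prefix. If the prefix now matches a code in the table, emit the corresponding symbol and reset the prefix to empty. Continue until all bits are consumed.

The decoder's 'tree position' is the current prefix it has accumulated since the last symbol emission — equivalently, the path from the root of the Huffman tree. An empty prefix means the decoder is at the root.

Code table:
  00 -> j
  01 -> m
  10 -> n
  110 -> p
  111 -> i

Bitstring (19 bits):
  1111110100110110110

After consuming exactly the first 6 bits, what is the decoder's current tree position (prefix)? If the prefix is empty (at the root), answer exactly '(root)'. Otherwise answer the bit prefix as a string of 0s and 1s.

Bit 0: prefix='1' (no match yet)
Bit 1: prefix='11' (no match yet)
Bit 2: prefix='111' -> emit 'i', reset
Bit 3: prefix='1' (no match yet)
Bit 4: prefix='11' (no match yet)
Bit 5: prefix='111' -> emit 'i', reset

Answer: (root)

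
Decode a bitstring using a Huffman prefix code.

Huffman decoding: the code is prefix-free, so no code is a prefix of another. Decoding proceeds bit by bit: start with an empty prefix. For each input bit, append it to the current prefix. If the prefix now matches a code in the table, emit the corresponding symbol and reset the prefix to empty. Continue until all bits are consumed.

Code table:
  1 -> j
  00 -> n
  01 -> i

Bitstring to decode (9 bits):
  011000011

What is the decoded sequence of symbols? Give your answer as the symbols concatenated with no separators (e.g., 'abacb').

Answer: ijnnjj

Derivation:
Bit 0: prefix='0' (no match yet)
Bit 1: prefix='01' -> emit 'i', reset
Bit 2: prefix='1' -> emit 'j', reset
Bit 3: prefix='0' (no match yet)
Bit 4: prefix='00' -> emit 'n', reset
Bit 5: prefix='0' (no match yet)
Bit 6: prefix='00' -> emit 'n', reset
Bit 7: prefix='1' -> emit 'j', reset
Bit 8: prefix='1' -> emit 'j', reset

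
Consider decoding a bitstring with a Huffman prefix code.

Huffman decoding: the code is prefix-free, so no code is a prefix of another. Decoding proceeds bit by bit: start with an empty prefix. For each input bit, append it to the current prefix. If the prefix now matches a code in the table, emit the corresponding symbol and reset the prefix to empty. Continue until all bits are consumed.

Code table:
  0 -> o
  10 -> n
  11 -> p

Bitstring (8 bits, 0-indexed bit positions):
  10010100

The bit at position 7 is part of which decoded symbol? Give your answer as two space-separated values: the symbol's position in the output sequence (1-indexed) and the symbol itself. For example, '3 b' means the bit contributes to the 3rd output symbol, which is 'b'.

Bit 0: prefix='1' (no match yet)
Bit 1: prefix='10' -> emit 'n', reset
Bit 2: prefix='0' -> emit 'o', reset
Bit 3: prefix='1' (no match yet)
Bit 4: prefix='10' -> emit 'n', reset
Bit 5: prefix='1' (no match yet)
Bit 6: prefix='10' -> emit 'n', reset
Bit 7: prefix='0' -> emit 'o', reset

Answer: 5 o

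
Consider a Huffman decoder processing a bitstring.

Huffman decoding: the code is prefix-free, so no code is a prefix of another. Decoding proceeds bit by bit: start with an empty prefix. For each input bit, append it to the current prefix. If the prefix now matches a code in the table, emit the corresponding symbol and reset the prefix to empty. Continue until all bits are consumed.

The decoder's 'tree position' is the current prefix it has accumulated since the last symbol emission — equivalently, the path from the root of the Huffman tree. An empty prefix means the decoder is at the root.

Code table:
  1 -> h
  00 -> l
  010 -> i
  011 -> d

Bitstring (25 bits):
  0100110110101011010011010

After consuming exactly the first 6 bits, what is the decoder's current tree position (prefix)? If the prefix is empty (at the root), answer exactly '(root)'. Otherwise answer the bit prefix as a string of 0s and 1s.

Answer: (root)

Derivation:
Bit 0: prefix='0' (no match yet)
Bit 1: prefix='01' (no match yet)
Bit 2: prefix='010' -> emit 'i', reset
Bit 3: prefix='0' (no match yet)
Bit 4: prefix='01' (no match yet)
Bit 5: prefix='011' -> emit 'd', reset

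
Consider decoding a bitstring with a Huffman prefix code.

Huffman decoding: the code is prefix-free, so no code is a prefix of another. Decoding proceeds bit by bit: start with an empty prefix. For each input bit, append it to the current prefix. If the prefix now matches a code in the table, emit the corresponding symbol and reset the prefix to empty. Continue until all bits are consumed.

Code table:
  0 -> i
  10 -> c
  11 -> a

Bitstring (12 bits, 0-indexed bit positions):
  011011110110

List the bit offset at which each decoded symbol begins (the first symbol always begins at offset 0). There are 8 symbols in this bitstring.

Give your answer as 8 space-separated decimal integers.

Bit 0: prefix='0' -> emit 'i', reset
Bit 1: prefix='1' (no match yet)
Bit 2: prefix='11' -> emit 'a', reset
Bit 3: prefix='0' -> emit 'i', reset
Bit 4: prefix='1' (no match yet)
Bit 5: prefix='11' -> emit 'a', reset
Bit 6: prefix='1' (no match yet)
Bit 7: prefix='11' -> emit 'a', reset
Bit 8: prefix='0' -> emit 'i', reset
Bit 9: prefix='1' (no match yet)
Bit 10: prefix='11' -> emit 'a', reset
Bit 11: prefix='0' -> emit 'i', reset

Answer: 0 1 3 4 6 8 9 11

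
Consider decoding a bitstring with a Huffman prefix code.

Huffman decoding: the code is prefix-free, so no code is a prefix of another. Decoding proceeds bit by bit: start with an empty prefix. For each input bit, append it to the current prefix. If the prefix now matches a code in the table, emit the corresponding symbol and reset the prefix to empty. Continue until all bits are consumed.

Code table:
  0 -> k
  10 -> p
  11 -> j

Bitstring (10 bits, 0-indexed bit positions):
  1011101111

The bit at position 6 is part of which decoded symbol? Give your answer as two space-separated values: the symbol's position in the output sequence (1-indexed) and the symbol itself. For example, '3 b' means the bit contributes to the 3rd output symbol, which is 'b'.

Bit 0: prefix='1' (no match yet)
Bit 1: prefix='10' -> emit 'p', reset
Bit 2: prefix='1' (no match yet)
Bit 3: prefix='11' -> emit 'j', reset
Bit 4: prefix='1' (no match yet)
Bit 5: prefix='10' -> emit 'p', reset
Bit 6: prefix='1' (no match yet)
Bit 7: prefix='11' -> emit 'j', reset
Bit 8: prefix='1' (no match yet)
Bit 9: prefix='11' -> emit 'j', reset

Answer: 4 j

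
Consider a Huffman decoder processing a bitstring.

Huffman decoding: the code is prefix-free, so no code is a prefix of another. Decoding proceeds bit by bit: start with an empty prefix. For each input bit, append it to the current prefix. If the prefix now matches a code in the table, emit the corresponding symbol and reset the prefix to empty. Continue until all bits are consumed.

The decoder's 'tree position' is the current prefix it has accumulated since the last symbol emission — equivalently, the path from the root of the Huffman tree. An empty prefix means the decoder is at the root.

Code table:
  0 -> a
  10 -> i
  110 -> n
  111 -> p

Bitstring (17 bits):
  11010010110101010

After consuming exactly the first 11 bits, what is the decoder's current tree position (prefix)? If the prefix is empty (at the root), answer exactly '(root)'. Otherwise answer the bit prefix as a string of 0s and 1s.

Answer: (root)

Derivation:
Bit 0: prefix='1' (no match yet)
Bit 1: prefix='11' (no match yet)
Bit 2: prefix='110' -> emit 'n', reset
Bit 3: prefix='1' (no match yet)
Bit 4: prefix='10' -> emit 'i', reset
Bit 5: prefix='0' -> emit 'a', reset
Bit 6: prefix='1' (no match yet)
Bit 7: prefix='10' -> emit 'i', reset
Bit 8: prefix='1' (no match yet)
Bit 9: prefix='11' (no match yet)
Bit 10: prefix='110' -> emit 'n', reset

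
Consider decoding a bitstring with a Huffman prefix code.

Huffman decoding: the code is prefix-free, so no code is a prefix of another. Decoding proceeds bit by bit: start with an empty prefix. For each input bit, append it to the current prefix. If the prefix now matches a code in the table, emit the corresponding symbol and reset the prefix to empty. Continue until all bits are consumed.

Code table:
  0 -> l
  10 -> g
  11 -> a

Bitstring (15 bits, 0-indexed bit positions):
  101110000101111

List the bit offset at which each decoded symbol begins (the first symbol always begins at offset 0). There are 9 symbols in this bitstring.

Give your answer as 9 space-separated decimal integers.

Bit 0: prefix='1' (no match yet)
Bit 1: prefix='10' -> emit 'g', reset
Bit 2: prefix='1' (no match yet)
Bit 3: prefix='11' -> emit 'a', reset
Bit 4: prefix='1' (no match yet)
Bit 5: prefix='10' -> emit 'g', reset
Bit 6: prefix='0' -> emit 'l', reset
Bit 7: prefix='0' -> emit 'l', reset
Bit 8: prefix='0' -> emit 'l', reset
Bit 9: prefix='1' (no match yet)
Bit 10: prefix='10' -> emit 'g', reset
Bit 11: prefix='1' (no match yet)
Bit 12: prefix='11' -> emit 'a', reset
Bit 13: prefix='1' (no match yet)
Bit 14: prefix='11' -> emit 'a', reset

Answer: 0 2 4 6 7 8 9 11 13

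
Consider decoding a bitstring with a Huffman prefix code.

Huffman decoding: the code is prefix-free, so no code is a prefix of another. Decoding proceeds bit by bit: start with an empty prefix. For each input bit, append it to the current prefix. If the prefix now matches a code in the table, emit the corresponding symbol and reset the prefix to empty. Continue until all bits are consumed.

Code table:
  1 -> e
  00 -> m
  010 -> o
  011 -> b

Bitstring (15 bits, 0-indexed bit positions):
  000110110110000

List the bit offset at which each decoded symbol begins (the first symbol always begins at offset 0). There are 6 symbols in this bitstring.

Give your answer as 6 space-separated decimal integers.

Bit 0: prefix='0' (no match yet)
Bit 1: prefix='00' -> emit 'm', reset
Bit 2: prefix='0' (no match yet)
Bit 3: prefix='01' (no match yet)
Bit 4: prefix='011' -> emit 'b', reset
Bit 5: prefix='0' (no match yet)
Bit 6: prefix='01' (no match yet)
Bit 7: prefix='011' -> emit 'b', reset
Bit 8: prefix='0' (no match yet)
Bit 9: prefix='01' (no match yet)
Bit 10: prefix='011' -> emit 'b', reset
Bit 11: prefix='0' (no match yet)
Bit 12: prefix='00' -> emit 'm', reset
Bit 13: prefix='0' (no match yet)
Bit 14: prefix='00' -> emit 'm', reset

Answer: 0 2 5 8 11 13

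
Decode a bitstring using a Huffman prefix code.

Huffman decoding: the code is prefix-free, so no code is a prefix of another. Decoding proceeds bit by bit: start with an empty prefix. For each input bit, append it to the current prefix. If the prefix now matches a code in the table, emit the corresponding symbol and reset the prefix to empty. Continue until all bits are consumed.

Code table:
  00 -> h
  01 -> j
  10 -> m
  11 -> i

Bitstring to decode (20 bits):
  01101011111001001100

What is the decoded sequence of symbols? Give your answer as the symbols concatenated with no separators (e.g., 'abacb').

Bit 0: prefix='0' (no match yet)
Bit 1: prefix='01' -> emit 'j', reset
Bit 2: prefix='1' (no match yet)
Bit 3: prefix='10' -> emit 'm', reset
Bit 4: prefix='1' (no match yet)
Bit 5: prefix='10' -> emit 'm', reset
Bit 6: prefix='1' (no match yet)
Bit 7: prefix='11' -> emit 'i', reset
Bit 8: prefix='1' (no match yet)
Bit 9: prefix='11' -> emit 'i', reset
Bit 10: prefix='1' (no match yet)
Bit 11: prefix='10' -> emit 'm', reset
Bit 12: prefix='0' (no match yet)
Bit 13: prefix='01' -> emit 'j', reset
Bit 14: prefix='0' (no match yet)
Bit 15: prefix='00' -> emit 'h', reset
Bit 16: prefix='1' (no match yet)
Bit 17: prefix='11' -> emit 'i', reset
Bit 18: prefix='0' (no match yet)
Bit 19: prefix='00' -> emit 'h', reset

Answer: jmmiimjhih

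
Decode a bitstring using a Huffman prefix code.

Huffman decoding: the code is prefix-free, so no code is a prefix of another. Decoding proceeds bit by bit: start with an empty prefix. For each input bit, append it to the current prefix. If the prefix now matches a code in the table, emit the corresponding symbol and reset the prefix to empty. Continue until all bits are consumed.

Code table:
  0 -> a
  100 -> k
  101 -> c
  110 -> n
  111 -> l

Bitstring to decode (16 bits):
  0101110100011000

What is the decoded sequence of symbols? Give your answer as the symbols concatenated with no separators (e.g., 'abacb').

Answer: acnkanaa

Derivation:
Bit 0: prefix='0' -> emit 'a', reset
Bit 1: prefix='1' (no match yet)
Bit 2: prefix='10' (no match yet)
Bit 3: prefix='101' -> emit 'c', reset
Bit 4: prefix='1' (no match yet)
Bit 5: prefix='11' (no match yet)
Bit 6: prefix='110' -> emit 'n', reset
Bit 7: prefix='1' (no match yet)
Bit 8: prefix='10' (no match yet)
Bit 9: prefix='100' -> emit 'k', reset
Bit 10: prefix='0' -> emit 'a', reset
Bit 11: prefix='1' (no match yet)
Bit 12: prefix='11' (no match yet)
Bit 13: prefix='110' -> emit 'n', reset
Bit 14: prefix='0' -> emit 'a', reset
Bit 15: prefix='0' -> emit 'a', reset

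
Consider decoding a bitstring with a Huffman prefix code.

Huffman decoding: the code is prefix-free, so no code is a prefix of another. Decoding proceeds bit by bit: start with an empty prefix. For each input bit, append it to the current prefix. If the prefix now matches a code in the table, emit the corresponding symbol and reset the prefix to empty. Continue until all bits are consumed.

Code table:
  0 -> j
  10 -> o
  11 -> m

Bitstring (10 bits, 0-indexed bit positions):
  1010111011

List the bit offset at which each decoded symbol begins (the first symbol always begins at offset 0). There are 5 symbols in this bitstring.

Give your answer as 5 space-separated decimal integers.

Answer: 0 2 4 6 8

Derivation:
Bit 0: prefix='1' (no match yet)
Bit 1: prefix='10' -> emit 'o', reset
Bit 2: prefix='1' (no match yet)
Bit 3: prefix='10' -> emit 'o', reset
Bit 4: prefix='1' (no match yet)
Bit 5: prefix='11' -> emit 'm', reset
Bit 6: prefix='1' (no match yet)
Bit 7: prefix='10' -> emit 'o', reset
Bit 8: prefix='1' (no match yet)
Bit 9: prefix='11' -> emit 'm', reset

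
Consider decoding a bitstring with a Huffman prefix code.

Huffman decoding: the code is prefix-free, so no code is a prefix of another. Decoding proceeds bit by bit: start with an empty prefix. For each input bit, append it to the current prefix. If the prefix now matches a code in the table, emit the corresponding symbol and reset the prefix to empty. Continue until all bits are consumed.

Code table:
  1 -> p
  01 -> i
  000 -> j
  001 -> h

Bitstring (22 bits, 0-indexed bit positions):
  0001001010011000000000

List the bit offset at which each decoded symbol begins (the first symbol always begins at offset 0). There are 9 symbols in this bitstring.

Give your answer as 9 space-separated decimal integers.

Bit 0: prefix='0' (no match yet)
Bit 1: prefix='00' (no match yet)
Bit 2: prefix='000' -> emit 'j', reset
Bit 3: prefix='1' -> emit 'p', reset
Bit 4: prefix='0' (no match yet)
Bit 5: prefix='00' (no match yet)
Bit 6: prefix='001' -> emit 'h', reset
Bit 7: prefix='0' (no match yet)
Bit 8: prefix='01' -> emit 'i', reset
Bit 9: prefix='0' (no match yet)
Bit 10: prefix='00' (no match yet)
Bit 11: prefix='001' -> emit 'h', reset
Bit 12: prefix='1' -> emit 'p', reset
Bit 13: prefix='0' (no match yet)
Bit 14: prefix='00' (no match yet)
Bit 15: prefix='000' -> emit 'j', reset
Bit 16: prefix='0' (no match yet)
Bit 17: prefix='00' (no match yet)
Bit 18: prefix='000' -> emit 'j', reset
Bit 19: prefix='0' (no match yet)
Bit 20: prefix='00' (no match yet)
Bit 21: prefix='000' -> emit 'j', reset

Answer: 0 3 4 7 9 12 13 16 19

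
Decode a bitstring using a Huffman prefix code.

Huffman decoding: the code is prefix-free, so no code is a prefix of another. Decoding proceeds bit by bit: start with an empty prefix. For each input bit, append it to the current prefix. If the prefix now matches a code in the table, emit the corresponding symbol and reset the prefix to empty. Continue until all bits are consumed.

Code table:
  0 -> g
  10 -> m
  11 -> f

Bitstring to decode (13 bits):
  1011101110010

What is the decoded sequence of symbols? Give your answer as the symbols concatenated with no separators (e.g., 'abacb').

Bit 0: prefix='1' (no match yet)
Bit 1: prefix='10' -> emit 'm', reset
Bit 2: prefix='1' (no match yet)
Bit 3: prefix='11' -> emit 'f', reset
Bit 4: prefix='1' (no match yet)
Bit 5: prefix='10' -> emit 'm', reset
Bit 6: prefix='1' (no match yet)
Bit 7: prefix='11' -> emit 'f', reset
Bit 8: prefix='1' (no match yet)
Bit 9: prefix='10' -> emit 'm', reset
Bit 10: prefix='0' -> emit 'g', reset
Bit 11: prefix='1' (no match yet)
Bit 12: prefix='10' -> emit 'm', reset

Answer: mfmfmgm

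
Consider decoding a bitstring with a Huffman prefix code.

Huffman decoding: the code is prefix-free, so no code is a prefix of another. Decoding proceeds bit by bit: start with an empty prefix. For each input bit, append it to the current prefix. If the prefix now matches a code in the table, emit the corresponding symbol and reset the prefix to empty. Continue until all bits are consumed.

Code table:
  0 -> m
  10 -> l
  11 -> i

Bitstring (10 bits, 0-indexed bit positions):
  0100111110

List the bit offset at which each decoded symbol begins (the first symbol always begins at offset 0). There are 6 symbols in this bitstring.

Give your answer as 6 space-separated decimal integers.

Answer: 0 1 3 4 6 8

Derivation:
Bit 0: prefix='0' -> emit 'm', reset
Bit 1: prefix='1' (no match yet)
Bit 2: prefix='10' -> emit 'l', reset
Bit 3: prefix='0' -> emit 'm', reset
Bit 4: prefix='1' (no match yet)
Bit 5: prefix='11' -> emit 'i', reset
Bit 6: prefix='1' (no match yet)
Bit 7: prefix='11' -> emit 'i', reset
Bit 8: prefix='1' (no match yet)
Bit 9: prefix='10' -> emit 'l', reset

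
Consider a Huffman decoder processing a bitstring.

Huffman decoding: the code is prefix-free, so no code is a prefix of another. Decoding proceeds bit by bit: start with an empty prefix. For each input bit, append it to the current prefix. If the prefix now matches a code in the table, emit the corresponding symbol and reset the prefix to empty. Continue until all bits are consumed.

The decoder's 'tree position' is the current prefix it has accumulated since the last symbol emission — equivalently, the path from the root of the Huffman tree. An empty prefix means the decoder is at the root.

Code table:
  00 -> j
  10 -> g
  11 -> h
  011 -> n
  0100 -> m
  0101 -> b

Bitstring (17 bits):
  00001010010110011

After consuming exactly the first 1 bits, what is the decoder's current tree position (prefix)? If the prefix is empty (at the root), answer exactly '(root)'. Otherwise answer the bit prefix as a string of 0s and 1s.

Answer: 0

Derivation:
Bit 0: prefix='0' (no match yet)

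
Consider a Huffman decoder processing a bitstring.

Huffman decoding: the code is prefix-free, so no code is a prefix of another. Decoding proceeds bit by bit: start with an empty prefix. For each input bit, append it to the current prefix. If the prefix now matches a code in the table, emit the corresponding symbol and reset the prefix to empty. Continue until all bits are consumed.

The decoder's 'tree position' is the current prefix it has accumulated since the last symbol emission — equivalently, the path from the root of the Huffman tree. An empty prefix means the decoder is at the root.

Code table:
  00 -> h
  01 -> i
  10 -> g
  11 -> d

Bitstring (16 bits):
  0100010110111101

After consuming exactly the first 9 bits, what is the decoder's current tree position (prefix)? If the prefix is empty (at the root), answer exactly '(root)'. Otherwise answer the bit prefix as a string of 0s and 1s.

Answer: 1

Derivation:
Bit 0: prefix='0' (no match yet)
Bit 1: prefix='01' -> emit 'i', reset
Bit 2: prefix='0' (no match yet)
Bit 3: prefix='00' -> emit 'h', reset
Bit 4: prefix='0' (no match yet)
Bit 5: prefix='01' -> emit 'i', reset
Bit 6: prefix='0' (no match yet)
Bit 7: prefix='01' -> emit 'i', reset
Bit 8: prefix='1' (no match yet)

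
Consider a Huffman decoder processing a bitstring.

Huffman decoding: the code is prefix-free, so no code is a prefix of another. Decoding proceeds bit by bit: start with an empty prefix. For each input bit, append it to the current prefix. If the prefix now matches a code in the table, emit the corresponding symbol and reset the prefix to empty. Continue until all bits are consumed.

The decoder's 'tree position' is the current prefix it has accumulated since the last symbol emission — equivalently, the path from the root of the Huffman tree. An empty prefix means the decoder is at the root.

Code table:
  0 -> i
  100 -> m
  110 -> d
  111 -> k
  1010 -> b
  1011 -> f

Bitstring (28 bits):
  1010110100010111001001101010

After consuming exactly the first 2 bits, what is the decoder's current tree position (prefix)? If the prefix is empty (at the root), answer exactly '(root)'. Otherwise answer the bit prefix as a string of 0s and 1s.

Bit 0: prefix='1' (no match yet)
Bit 1: prefix='10' (no match yet)

Answer: 10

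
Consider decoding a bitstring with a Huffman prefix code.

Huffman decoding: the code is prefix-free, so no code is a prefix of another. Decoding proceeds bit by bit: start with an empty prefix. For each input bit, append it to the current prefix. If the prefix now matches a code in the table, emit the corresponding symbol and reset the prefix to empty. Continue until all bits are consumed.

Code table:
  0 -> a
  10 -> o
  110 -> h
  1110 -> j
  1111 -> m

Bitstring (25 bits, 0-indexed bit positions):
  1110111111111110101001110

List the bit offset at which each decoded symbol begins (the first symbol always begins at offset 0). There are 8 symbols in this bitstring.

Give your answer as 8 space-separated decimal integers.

Answer: 0 4 8 12 16 18 20 21

Derivation:
Bit 0: prefix='1' (no match yet)
Bit 1: prefix='11' (no match yet)
Bit 2: prefix='111' (no match yet)
Bit 3: prefix='1110' -> emit 'j', reset
Bit 4: prefix='1' (no match yet)
Bit 5: prefix='11' (no match yet)
Bit 6: prefix='111' (no match yet)
Bit 7: prefix='1111' -> emit 'm', reset
Bit 8: prefix='1' (no match yet)
Bit 9: prefix='11' (no match yet)
Bit 10: prefix='111' (no match yet)
Bit 11: prefix='1111' -> emit 'm', reset
Bit 12: prefix='1' (no match yet)
Bit 13: prefix='11' (no match yet)
Bit 14: prefix='111' (no match yet)
Bit 15: prefix='1110' -> emit 'j', reset
Bit 16: prefix='1' (no match yet)
Bit 17: prefix='10' -> emit 'o', reset
Bit 18: prefix='1' (no match yet)
Bit 19: prefix='10' -> emit 'o', reset
Bit 20: prefix='0' -> emit 'a', reset
Bit 21: prefix='1' (no match yet)
Bit 22: prefix='11' (no match yet)
Bit 23: prefix='111' (no match yet)
Bit 24: prefix='1110' -> emit 'j', reset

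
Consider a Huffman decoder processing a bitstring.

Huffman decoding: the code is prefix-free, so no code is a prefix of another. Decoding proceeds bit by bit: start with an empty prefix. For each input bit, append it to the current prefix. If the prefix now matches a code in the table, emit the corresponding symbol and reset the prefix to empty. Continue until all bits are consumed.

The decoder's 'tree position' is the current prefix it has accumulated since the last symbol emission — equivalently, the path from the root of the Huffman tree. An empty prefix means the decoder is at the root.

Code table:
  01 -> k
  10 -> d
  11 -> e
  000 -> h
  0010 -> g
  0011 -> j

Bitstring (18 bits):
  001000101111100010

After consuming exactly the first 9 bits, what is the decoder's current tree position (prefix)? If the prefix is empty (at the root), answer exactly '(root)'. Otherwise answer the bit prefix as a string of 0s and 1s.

Bit 0: prefix='0' (no match yet)
Bit 1: prefix='00' (no match yet)
Bit 2: prefix='001' (no match yet)
Bit 3: prefix='0010' -> emit 'g', reset
Bit 4: prefix='0' (no match yet)
Bit 5: prefix='00' (no match yet)
Bit 6: prefix='001' (no match yet)
Bit 7: prefix='0010' -> emit 'g', reset
Bit 8: prefix='1' (no match yet)

Answer: 1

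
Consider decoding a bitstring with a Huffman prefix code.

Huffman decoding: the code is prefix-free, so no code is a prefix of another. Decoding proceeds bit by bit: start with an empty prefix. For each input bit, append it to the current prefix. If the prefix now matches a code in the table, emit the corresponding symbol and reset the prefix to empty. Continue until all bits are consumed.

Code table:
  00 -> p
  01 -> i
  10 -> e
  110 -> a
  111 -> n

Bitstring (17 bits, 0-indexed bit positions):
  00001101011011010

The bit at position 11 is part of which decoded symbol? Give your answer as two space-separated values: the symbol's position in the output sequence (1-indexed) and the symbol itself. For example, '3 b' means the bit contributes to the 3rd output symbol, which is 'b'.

Bit 0: prefix='0' (no match yet)
Bit 1: prefix='00' -> emit 'p', reset
Bit 2: prefix='0' (no match yet)
Bit 3: prefix='00' -> emit 'p', reset
Bit 4: prefix='1' (no match yet)
Bit 5: prefix='11' (no match yet)
Bit 6: prefix='110' -> emit 'a', reset
Bit 7: prefix='1' (no match yet)
Bit 8: prefix='10' -> emit 'e', reset
Bit 9: prefix='1' (no match yet)
Bit 10: prefix='11' (no match yet)
Bit 11: prefix='110' -> emit 'a', reset
Bit 12: prefix='1' (no match yet)
Bit 13: prefix='11' (no match yet)
Bit 14: prefix='110' -> emit 'a', reset
Bit 15: prefix='1' (no match yet)

Answer: 5 a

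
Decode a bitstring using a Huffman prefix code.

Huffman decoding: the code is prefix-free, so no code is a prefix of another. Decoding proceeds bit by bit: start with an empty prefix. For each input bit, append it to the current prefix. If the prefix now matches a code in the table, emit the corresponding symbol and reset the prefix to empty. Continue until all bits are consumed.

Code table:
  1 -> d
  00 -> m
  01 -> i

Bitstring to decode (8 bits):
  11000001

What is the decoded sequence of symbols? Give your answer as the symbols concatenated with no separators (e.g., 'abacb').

Bit 0: prefix='1' -> emit 'd', reset
Bit 1: prefix='1' -> emit 'd', reset
Bit 2: prefix='0' (no match yet)
Bit 3: prefix='00' -> emit 'm', reset
Bit 4: prefix='0' (no match yet)
Bit 5: prefix='00' -> emit 'm', reset
Bit 6: prefix='0' (no match yet)
Bit 7: prefix='01' -> emit 'i', reset

Answer: ddmmi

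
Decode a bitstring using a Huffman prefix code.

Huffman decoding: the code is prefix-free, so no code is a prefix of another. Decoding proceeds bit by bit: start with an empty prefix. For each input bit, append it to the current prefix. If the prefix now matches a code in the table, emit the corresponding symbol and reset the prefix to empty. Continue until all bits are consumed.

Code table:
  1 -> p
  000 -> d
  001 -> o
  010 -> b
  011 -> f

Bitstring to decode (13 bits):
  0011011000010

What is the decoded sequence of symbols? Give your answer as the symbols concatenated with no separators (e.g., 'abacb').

Answer: opfdb

Derivation:
Bit 0: prefix='0' (no match yet)
Bit 1: prefix='00' (no match yet)
Bit 2: prefix='001' -> emit 'o', reset
Bit 3: prefix='1' -> emit 'p', reset
Bit 4: prefix='0' (no match yet)
Bit 5: prefix='01' (no match yet)
Bit 6: prefix='011' -> emit 'f', reset
Bit 7: prefix='0' (no match yet)
Bit 8: prefix='00' (no match yet)
Bit 9: prefix='000' -> emit 'd', reset
Bit 10: prefix='0' (no match yet)
Bit 11: prefix='01' (no match yet)
Bit 12: prefix='010' -> emit 'b', reset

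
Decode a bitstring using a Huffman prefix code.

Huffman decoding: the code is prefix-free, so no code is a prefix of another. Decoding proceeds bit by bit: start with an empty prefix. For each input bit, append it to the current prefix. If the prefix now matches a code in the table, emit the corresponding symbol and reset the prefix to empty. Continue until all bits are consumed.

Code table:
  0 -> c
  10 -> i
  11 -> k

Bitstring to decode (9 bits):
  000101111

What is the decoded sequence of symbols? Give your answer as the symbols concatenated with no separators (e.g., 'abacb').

Answer: cccikk

Derivation:
Bit 0: prefix='0' -> emit 'c', reset
Bit 1: prefix='0' -> emit 'c', reset
Bit 2: prefix='0' -> emit 'c', reset
Bit 3: prefix='1' (no match yet)
Bit 4: prefix='10' -> emit 'i', reset
Bit 5: prefix='1' (no match yet)
Bit 6: prefix='11' -> emit 'k', reset
Bit 7: prefix='1' (no match yet)
Bit 8: prefix='11' -> emit 'k', reset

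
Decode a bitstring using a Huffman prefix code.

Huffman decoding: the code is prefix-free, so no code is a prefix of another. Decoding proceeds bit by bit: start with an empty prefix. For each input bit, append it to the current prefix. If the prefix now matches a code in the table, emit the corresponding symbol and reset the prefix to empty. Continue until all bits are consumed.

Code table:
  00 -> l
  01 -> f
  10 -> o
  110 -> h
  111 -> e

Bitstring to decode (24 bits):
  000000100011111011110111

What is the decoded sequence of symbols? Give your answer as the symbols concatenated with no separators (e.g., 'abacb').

Bit 0: prefix='0' (no match yet)
Bit 1: prefix='00' -> emit 'l', reset
Bit 2: prefix='0' (no match yet)
Bit 3: prefix='00' -> emit 'l', reset
Bit 4: prefix='0' (no match yet)
Bit 5: prefix='00' -> emit 'l', reset
Bit 6: prefix='1' (no match yet)
Bit 7: prefix='10' -> emit 'o', reset
Bit 8: prefix='0' (no match yet)
Bit 9: prefix='00' -> emit 'l', reset
Bit 10: prefix='1' (no match yet)
Bit 11: prefix='11' (no match yet)
Bit 12: prefix='111' -> emit 'e', reset
Bit 13: prefix='1' (no match yet)
Bit 14: prefix='11' (no match yet)
Bit 15: prefix='110' -> emit 'h', reset
Bit 16: prefix='1' (no match yet)
Bit 17: prefix='11' (no match yet)
Bit 18: prefix='111' -> emit 'e', reset
Bit 19: prefix='1' (no match yet)
Bit 20: prefix='10' -> emit 'o', reset
Bit 21: prefix='1' (no match yet)
Bit 22: prefix='11' (no match yet)
Bit 23: prefix='111' -> emit 'e', reset

Answer: llloleheoe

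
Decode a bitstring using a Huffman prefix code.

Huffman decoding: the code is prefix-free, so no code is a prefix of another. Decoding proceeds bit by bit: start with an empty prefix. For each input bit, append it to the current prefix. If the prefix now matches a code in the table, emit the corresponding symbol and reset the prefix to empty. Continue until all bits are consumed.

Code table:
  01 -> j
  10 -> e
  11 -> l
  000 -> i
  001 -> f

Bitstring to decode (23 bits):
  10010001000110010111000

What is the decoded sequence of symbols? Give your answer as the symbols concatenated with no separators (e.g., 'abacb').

Answer: ejiefejjli

Derivation:
Bit 0: prefix='1' (no match yet)
Bit 1: prefix='10' -> emit 'e', reset
Bit 2: prefix='0' (no match yet)
Bit 3: prefix='01' -> emit 'j', reset
Bit 4: prefix='0' (no match yet)
Bit 5: prefix='00' (no match yet)
Bit 6: prefix='000' -> emit 'i', reset
Bit 7: prefix='1' (no match yet)
Bit 8: prefix='10' -> emit 'e', reset
Bit 9: prefix='0' (no match yet)
Bit 10: prefix='00' (no match yet)
Bit 11: prefix='001' -> emit 'f', reset
Bit 12: prefix='1' (no match yet)
Bit 13: prefix='10' -> emit 'e', reset
Bit 14: prefix='0' (no match yet)
Bit 15: prefix='01' -> emit 'j', reset
Bit 16: prefix='0' (no match yet)
Bit 17: prefix='01' -> emit 'j', reset
Bit 18: prefix='1' (no match yet)
Bit 19: prefix='11' -> emit 'l', reset
Bit 20: prefix='0' (no match yet)
Bit 21: prefix='00' (no match yet)
Bit 22: prefix='000' -> emit 'i', reset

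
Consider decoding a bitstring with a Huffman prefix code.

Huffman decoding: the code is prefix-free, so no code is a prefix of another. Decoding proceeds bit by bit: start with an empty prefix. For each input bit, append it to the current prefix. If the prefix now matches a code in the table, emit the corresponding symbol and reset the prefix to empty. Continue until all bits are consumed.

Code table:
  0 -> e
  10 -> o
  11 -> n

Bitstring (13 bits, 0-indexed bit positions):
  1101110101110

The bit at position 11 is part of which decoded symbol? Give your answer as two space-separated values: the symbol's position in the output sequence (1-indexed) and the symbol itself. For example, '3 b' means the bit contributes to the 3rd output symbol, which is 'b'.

Answer: 7 o

Derivation:
Bit 0: prefix='1' (no match yet)
Bit 1: prefix='11' -> emit 'n', reset
Bit 2: prefix='0' -> emit 'e', reset
Bit 3: prefix='1' (no match yet)
Bit 4: prefix='11' -> emit 'n', reset
Bit 5: prefix='1' (no match yet)
Bit 6: prefix='10' -> emit 'o', reset
Bit 7: prefix='1' (no match yet)
Bit 8: prefix='10' -> emit 'o', reset
Bit 9: prefix='1' (no match yet)
Bit 10: prefix='11' -> emit 'n', reset
Bit 11: prefix='1' (no match yet)
Bit 12: prefix='10' -> emit 'o', reset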